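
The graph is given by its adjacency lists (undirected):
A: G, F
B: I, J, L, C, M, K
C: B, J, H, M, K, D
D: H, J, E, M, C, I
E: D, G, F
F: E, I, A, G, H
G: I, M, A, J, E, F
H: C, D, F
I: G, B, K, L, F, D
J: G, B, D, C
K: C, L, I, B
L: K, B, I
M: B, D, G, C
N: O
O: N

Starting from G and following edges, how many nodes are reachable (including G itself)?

BFS from G visits: G, I, M, A, J, E, F, B, K, L, D, C, H
Reachable nodes: 13 of 15 total.

13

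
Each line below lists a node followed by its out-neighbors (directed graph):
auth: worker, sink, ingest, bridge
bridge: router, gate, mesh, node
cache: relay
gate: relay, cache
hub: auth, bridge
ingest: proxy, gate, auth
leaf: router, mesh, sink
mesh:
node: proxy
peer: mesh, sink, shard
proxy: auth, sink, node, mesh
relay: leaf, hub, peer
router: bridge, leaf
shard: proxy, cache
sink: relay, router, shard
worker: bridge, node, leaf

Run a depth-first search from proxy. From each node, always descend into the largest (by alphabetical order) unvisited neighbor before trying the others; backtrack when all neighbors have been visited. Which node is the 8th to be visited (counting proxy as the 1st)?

leaf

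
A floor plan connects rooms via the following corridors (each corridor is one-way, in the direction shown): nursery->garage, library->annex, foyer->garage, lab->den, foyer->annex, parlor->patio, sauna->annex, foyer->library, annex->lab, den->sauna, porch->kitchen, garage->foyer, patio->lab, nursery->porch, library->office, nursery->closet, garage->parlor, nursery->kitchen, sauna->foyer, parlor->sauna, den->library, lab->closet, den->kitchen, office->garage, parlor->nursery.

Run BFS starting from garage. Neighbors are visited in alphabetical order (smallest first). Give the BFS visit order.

garage foyer parlor annex library nursery patio sauna lab office closet kitchen porch den

Visit garage; enqueue foyer, parlor → queue [foyer, parlor]
Visit foyer; enqueue annex, library → queue [parlor, annex, library]
Visit parlor; enqueue nursery, patio, sauna → queue [annex, library, nursery, patio, sauna]
Visit annex; enqueue lab → queue [library, nursery, patio, sauna, lab]
Visit library; enqueue office → queue [nursery, patio, sauna, lab, office]
Visit nursery; enqueue closet, kitchen, porch → queue [patio, sauna, lab, office, closet, kitchen, porch]
Visit patio → queue [sauna, lab, office, closet, kitchen, porch]
Visit sauna → queue [lab, office, closet, kitchen, porch]
Visit lab; enqueue den → queue [office, closet, kitchen, porch, den]
Visit office → queue [closet, kitchen, porch, den]
Visit closet → queue [kitchen, porch, den]
Visit kitchen → queue [porch, den]
Visit porch → queue [den]
Visit den → queue []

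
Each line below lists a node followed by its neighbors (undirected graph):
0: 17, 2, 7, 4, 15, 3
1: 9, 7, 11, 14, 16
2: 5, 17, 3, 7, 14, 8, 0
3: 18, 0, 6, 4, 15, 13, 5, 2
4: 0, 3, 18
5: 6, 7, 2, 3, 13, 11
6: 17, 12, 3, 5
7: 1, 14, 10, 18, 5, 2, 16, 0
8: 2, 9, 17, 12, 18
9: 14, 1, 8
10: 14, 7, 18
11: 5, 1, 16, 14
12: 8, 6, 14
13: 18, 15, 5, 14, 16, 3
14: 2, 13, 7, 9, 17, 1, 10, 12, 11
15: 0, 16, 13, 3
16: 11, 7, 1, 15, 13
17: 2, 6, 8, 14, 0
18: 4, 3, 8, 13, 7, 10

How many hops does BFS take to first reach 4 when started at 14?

Level 0: 14
Level 1: 1, 2, 7, 9, 10, 11, 12, 13, 17
Level 2: 0, 3, 5, 6, 8, 15, 16, 18
Level 3: 4
4 first appears at level 3.

3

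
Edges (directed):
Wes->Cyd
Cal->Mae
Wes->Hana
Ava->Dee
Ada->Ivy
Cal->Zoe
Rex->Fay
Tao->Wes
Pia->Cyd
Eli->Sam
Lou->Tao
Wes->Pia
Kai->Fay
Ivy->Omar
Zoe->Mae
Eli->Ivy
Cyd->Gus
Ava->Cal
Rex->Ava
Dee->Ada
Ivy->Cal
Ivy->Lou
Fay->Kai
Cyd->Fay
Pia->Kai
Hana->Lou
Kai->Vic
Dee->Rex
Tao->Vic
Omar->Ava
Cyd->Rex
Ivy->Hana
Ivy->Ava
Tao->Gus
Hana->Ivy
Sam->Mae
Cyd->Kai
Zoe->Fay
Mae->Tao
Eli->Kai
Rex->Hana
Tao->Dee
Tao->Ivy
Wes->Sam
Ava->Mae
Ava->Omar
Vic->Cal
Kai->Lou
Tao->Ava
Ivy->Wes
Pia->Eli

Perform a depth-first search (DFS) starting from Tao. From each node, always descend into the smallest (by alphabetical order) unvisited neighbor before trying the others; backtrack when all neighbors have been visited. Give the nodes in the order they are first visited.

Tao → Ava → Cal → Mae → Zoe → Fay → Kai → Lou → Vic → Dee → Ada → Ivy → Hana → Omar → Wes → Cyd → Gus → Rex → Pia → Eli → Sam

Visit Tao
Tao → Ava
Ava → Cal
Cal → Mae
Cal → Zoe
Zoe → Fay
Fay → Kai
Kai → Lou
Kai → Vic
Ava → Dee
Dee → Ada
Ada → Ivy
Ivy → Hana
Ivy → Omar
Ivy → Wes
Wes → Cyd
Cyd → Gus
Cyd → Rex
Wes → Pia
Pia → Eli
Eli → Sam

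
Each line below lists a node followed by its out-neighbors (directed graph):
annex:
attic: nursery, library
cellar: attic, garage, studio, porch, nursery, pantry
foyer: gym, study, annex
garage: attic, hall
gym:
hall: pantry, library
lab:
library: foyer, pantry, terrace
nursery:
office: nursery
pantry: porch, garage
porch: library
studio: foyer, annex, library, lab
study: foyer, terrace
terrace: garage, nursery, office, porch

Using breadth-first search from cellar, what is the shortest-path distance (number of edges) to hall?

Level 0: cellar
Level 1: attic, garage, nursery, pantry, porch, studio
Level 2: annex, foyer, hall, lab, library
Level 3: gym, study, terrace
Level 4: office
hall first appears at level 2.

2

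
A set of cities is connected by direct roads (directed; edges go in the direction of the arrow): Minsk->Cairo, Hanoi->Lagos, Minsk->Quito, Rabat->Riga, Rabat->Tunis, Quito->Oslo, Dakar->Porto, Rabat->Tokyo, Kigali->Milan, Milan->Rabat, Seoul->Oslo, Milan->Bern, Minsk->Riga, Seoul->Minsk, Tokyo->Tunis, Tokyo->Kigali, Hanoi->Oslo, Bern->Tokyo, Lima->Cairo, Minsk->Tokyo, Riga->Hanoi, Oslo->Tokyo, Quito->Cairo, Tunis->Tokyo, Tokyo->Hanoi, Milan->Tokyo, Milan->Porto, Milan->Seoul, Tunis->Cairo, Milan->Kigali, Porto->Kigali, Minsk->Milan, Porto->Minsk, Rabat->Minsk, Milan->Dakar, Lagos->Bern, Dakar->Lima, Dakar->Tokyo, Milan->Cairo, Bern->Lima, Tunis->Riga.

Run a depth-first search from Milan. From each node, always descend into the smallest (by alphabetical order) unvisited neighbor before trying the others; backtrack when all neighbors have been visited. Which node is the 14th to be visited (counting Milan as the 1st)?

Minsk

Visit Milan
Milan → Bern
Bern → Lima
Lima → Cairo
Bern → Tokyo
Tokyo → Hanoi
Hanoi → Lagos
Hanoi → Oslo
Tokyo → Kigali
Tokyo → Tunis
Tunis → Riga
Milan → Dakar
Dakar → Porto
Porto → Minsk
Minsk → Quito
Milan → Rabat
Milan → Seoul

Visit order: Milan, Bern, Lima, Cairo, Tokyo, Hanoi, Lagos, Oslo, Kigali, Tunis, Riga, Dakar, Porto, Minsk, Quito, Rabat, Seoul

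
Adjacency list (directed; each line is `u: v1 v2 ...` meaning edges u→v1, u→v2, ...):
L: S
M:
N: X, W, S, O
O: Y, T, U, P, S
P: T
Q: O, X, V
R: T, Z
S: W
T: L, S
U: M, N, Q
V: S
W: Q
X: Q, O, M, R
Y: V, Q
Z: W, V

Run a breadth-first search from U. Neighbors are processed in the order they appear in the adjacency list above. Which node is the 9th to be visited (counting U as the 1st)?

V

Visit U; enqueue M, N, Q → queue [M, N, Q]
Visit M → queue [N, Q]
Visit N; enqueue X, W, S, O → queue [Q, X, W, S, O]
Visit Q; enqueue V → queue [X, W, S, O, V]
Visit X; enqueue R → queue [W, S, O, V, R]
Visit W → queue [S, O, V, R]
Visit S → queue [O, V, R]
Visit O; enqueue Y, T, P → queue [V, R, Y, T, P]
Visit V → queue [R, Y, T, P]
Visit R; enqueue Z → queue [Y, T, P, Z]
Visit Y → queue [T, P, Z]
Visit T; enqueue L → queue [P, Z, L]
Visit P → queue [Z, L]
Visit Z → queue [L]
Visit L → queue []

Visit order: U, M, N, Q, X, W, S, O, V, R, Y, T, P, Z, L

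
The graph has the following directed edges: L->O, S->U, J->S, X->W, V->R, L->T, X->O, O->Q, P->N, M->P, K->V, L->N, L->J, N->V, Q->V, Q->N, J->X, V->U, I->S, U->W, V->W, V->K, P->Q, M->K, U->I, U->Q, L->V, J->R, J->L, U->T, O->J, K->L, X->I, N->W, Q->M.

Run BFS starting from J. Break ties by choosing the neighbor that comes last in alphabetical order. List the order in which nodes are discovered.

Visit J; enqueue X, S, R, L → queue [X, S, R, L]
Visit X; enqueue W, O, I → queue [S, R, L, W, O, I]
Visit S; enqueue U → queue [R, L, W, O, I, U]
Visit R → queue [L, W, O, I, U]
Visit L; enqueue V, T, N → queue [W, O, I, U, V, T, N]
Visit W → queue [O, I, U, V, T, N]
Visit O; enqueue Q → queue [I, U, V, T, N, Q]
Visit I → queue [U, V, T, N, Q]
Visit U → queue [V, T, N, Q]
Visit V; enqueue K → queue [T, N, Q, K]
Visit T → queue [N, Q, K]
Visit N → queue [Q, K]
Visit Q; enqueue M → queue [K, M]
Visit K → queue [M]
Visit M; enqueue P → queue [P]
Visit P → queue []

J, X, S, R, L, W, O, I, U, V, T, N, Q, K, M, P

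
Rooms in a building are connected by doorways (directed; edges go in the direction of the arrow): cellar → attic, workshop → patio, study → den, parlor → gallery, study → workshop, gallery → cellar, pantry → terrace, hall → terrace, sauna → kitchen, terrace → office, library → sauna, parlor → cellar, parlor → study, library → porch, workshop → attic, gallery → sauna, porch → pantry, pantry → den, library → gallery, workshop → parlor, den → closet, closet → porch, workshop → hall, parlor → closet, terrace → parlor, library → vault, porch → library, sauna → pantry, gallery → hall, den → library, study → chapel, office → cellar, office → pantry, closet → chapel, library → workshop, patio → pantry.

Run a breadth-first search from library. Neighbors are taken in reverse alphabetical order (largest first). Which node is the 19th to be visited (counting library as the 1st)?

Visit library; enqueue workshop, vault, sauna, porch, gallery → queue [workshop, vault, sauna, porch, gallery]
Visit workshop; enqueue patio, parlor, hall, attic → queue [vault, sauna, porch, gallery, patio, parlor, hall, attic]
Visit vault → queue [sauna, porch, gallery, patio, parlor, hall, attic]
Visit sauna; enqueue pantry, kitchen → queue [porch, gallery, patio, parlor, hall, attic, pantry, kitchen]
Visit porch → queue [gallery, patio, parlor, hall, attic, pantry, kitchen]
Visit gallery; enqueue cellar → queue [patio, parlor, hall, attic, pantry, kitchen, cellar]
Visit patio → queue [parlor, hall, attic, pantry, kitchen, cellar]
Visit parlor; enqueue study, closet → queue [hall, attic, pantry, kitchen, cellar, study, closet]
Visit hall; enqueue terrace → queue [attic, pantry, kitchen, cellar, study, closet, terrace]
Visit attic → queue [pantry, kitchen, cellar, study, closet, terrace]
Visit pantry; enqueue den → queue [kitchen, cellar, study, closet, terrace, den]
Visit kitchen → queue [cellar, study, closet, terrace, den]
Visit cellar → queue [study, closet, terrace, den]
Visit study; enqueue chapel → queue [closet, terrace, den, chapel]
Visit closet → queue [terrace, den, chapel]
Visit terrace; enqueue office → queue [den, chapel, office]
Visit den → queue [chapel, office]
Visit chapel → queue [office]
Visit office → queue []

Visit order: library, workshop, vault, sauna, porch, gallery, patio, parlor, hall, attic, pantry, kitchen, cellar, study, closet, terrace, den, chapel, office

office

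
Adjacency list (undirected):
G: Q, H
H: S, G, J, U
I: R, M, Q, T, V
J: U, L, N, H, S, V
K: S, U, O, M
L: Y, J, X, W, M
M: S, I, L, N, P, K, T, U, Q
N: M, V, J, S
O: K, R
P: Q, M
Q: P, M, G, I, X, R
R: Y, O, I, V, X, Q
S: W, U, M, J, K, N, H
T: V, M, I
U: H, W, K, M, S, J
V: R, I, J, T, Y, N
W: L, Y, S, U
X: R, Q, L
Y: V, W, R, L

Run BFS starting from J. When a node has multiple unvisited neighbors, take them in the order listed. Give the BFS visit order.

J, U, L, N, H, S, V, W, K, M, Y, X, G, R, I, T, O, P, Q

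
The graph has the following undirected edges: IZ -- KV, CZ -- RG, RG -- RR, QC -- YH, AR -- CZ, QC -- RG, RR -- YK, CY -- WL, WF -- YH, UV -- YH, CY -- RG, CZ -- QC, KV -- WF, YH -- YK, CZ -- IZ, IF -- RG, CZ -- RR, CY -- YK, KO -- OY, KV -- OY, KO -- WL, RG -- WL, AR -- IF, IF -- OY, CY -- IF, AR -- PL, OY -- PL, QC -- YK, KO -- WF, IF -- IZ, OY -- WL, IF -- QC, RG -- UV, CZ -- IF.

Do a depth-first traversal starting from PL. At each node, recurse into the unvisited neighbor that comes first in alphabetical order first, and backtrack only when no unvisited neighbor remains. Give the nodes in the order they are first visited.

Visit PL
PL → AR
AR → CZ
CZ → IF
IF → CY
CY → RG
RG → QC
QC → YH
YH → UV
YH → WF
WF → KO
KO → OY
OY → KV
KV → IZ
OY → WL
YH → YK
YK → RR

PL → AR → CZ → IF → CY → RG → QC → YH → UV → WF → KO → OY → KV → IZ → WL → YK → RR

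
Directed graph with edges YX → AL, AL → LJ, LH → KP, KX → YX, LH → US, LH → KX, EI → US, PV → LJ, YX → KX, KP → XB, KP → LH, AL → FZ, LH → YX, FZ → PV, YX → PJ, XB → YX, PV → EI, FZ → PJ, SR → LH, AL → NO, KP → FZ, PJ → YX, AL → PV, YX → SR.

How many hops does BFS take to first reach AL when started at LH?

2

Level 0: LH
Level 1: KP, KX, US, YX
Level 2: AL, FZ, PJ, SR, XB
Level 3: LJ, NO, PV
Level 4: EI
AL first appears at level 2.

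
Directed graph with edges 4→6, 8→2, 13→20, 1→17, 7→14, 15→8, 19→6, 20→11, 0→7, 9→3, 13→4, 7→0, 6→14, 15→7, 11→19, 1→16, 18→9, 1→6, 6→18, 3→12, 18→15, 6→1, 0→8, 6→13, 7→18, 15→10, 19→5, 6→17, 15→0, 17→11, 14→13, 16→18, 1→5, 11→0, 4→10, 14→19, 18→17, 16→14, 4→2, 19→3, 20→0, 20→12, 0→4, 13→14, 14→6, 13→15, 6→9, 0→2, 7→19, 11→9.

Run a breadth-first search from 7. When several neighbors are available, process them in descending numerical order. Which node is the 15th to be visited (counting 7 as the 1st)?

2

Visit 7; enqueue 19, 18, 14, 0 → queue [19, 18, 14, 0]
Visit 19; enqueue 6, 5, 3 → queue [18, 14, 0, 6, 5, 3]
Visit 18; enqueue 17, 15, 9 → queue [14, 0, 6, 5, 3, 17, 15, 9]
Visit 14; enqueue 13 → queue [0, 6, 5, 3, 17, 15, 9, 13]
Visit 0; enqueue 8, 4, 2 → queue [6, 5, 3, 17, 15, 9, 13, 8, 4, 2]
Visit 6; enqueue 1 → queue [5, 3, 17, 15, 9, 13, 8, 4, 2, 1]
Visit 5 → queue [3, 17, 15, 9, 13, 8, 4, 2, 1]
Visit 3; enqueue 12 → queue [17, 15, 9, 13, 8, 4, 2, 1, 12]
Visit 17; enqueue 11 → queue [15, 9, 13, 8, 4, 2, 1, 12, 11]
Visit 15; enqueue 10 → queue [9, 13, 8, 4, 2, 1, 12, 11, 10]
Visit 9 → queue [13, 8, 4, 2, 1, 12, 11, 10]
Visit 13; enqueue 20 → queue [8, 4, 2, 1, 12, 11, 10, 20]
Visit 8 → queue [4, 2, 1, 12, 11, 10, 20]
Visit 4 → queue [2, 1, 12, 11, 10, 20]
Visit 2 → queue [1, 12, 11, 10, 20]
Visit 1; enqueue 16 → queue [12, 11, 10, 20, 16]
Visit 12 → queue [11, 10, 20, 16]
Visit 11 → queue [10, 20, 16]
Visit 10 → queue [20, 16]
Visit 20 → queue [16]
Visit 16 → queue []

Visit order: 7, 19, 18, 14, 0, 6, 5, 3, 17, 15, 9, 13, 8, 4, 2, 1, 12, 11, 10, 20, 16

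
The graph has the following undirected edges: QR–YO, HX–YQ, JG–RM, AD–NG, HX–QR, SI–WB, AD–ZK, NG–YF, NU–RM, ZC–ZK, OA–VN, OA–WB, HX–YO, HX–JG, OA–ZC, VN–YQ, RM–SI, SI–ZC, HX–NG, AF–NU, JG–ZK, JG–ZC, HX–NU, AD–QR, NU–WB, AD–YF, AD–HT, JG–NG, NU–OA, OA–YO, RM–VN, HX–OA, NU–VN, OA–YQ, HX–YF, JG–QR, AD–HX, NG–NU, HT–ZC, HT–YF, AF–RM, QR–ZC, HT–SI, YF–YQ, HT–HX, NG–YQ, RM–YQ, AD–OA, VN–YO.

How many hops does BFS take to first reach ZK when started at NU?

Level 0: NU
Level 1: AF, HX, NG, OA, RM, VN, WB
Level 2: AD, HT, JG, QR, SI, YF, YO, YQ, ZC
Level 3: ZK
ZK first appears at level 3.

3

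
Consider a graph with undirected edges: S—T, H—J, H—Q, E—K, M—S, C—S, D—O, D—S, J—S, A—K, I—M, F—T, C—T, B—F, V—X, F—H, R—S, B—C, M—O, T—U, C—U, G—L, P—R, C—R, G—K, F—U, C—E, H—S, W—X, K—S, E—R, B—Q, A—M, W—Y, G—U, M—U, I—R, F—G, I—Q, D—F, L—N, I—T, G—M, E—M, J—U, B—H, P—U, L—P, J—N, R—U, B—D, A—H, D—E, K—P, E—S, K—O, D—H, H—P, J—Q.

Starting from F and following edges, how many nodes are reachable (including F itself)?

BFS from F visits: F, B, D, G, H, T, U, C, Q, E, O, S, K, L, M, A, J, P, I, R, N
Reachable nodes: 21 of 25 total.

21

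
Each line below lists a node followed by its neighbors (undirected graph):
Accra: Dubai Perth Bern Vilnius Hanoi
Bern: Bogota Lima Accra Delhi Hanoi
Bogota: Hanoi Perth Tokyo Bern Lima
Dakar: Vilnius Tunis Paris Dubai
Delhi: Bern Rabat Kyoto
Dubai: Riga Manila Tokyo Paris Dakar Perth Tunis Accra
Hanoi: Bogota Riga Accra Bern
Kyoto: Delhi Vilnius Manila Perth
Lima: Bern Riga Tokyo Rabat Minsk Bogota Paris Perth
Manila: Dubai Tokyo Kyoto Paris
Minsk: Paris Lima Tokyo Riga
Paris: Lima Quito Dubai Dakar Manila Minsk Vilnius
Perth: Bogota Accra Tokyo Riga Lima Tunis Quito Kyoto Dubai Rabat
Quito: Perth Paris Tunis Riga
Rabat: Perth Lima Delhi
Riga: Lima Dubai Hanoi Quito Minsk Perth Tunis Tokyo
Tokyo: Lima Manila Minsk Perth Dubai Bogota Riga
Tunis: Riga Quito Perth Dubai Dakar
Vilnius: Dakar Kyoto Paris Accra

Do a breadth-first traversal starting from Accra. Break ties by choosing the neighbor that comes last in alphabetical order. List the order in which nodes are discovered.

Visit Accra; enqueue Vilnius, Perth, Hanoi, Dubai, Bern → queue [Vilnius, Perth, Hanoi, Dubai, Bern]
Visit Vilnius; enqueue Paris, Kyoto, Dakar → queue [Perth, Hanoi, Dubai, Bern, Paris, Kyoto, Dakar]
Visit Perth; enqueue Tunis, Tokyo, Riga, Rabat, Quito, Lima, Bogota → queue [Hanoi, Dubai, Bern, Paris, Kyoto, Dakar, Tunis, Tokyo, Riga, Rabat, Quito, Lima, Bogota]
Visit Hanoi → queue [Dubai, Bern, Paris, Kyoto, Dakar, Tunis, Tokyo, Riga, Rabat, Quito, Lima, Bogota]
Visit Dubai; enqueue Manila → queue [Bern, Paris, Kyoto, Dakar, Tunis, Tokyo, Riga, Rabat, Quito, Lima, Bogota, Manila]
Visit Bern; enqueue Delhi → queue [Paris, Kyoto, Dakar, Tunis, Tokyo, Riga, Rabat, Quito, Lima, Bogota, Manila, Delhi]
Visit Paris; enqueue Minsk → queue [Kyoto, Dakar, Tunis, Tokyo, Riga, Rabat, Quito, Lima, Bogota, Manila, Delhi, Minsk]
Visit Kyoto → queue [Dakar, Tunis, Tokyo, Riga, Rabat, Quito, Lima, Bogota, Manila, Delhi, Minsk]
Visit Dakar → queue [Tunis, Tokyo, Riga, Rabat, Quito, Lima, Bogota, Manila, Delhi, Minsk]
Visit Tunis → queue [Tokyo, Riga, Rabat, Quito, Lima, Bogota, Manila, Delhi, Minsk]
Visit Tokyo → queue [Riga, Rabat, Quito, Lima, Bogota, Manila, Delhi, Minsk]
Visit Riga → queue [Rabat, Quito, Lima, Bogota, Manila, Delhi, Minsk]
Visit Rabat → queue [Quito, Lima, Bogota, Manila, Delhi, Minsk]
Visit Quito → queue [Lima, Bogota, Manila, Delhi, Minsk]
Visit Lima → queue [Bogota, Manila, Delhi, Minsk]
Visit Bogota → queue [Manila, Delhi, Minsk]
Visit Manila → queue [Delhi, Minsk]
Visit Delhi → queue [Minsk]
Visit Minsk → queue []

Accra, Vilnius, Perth, Hanoi, Dubai, Bern, Paris, Kyoto, Dakar, Tunis, Tokyo, Riga, Rabat, Quito, Lima, Bogota, Manila, Delhi, Minsk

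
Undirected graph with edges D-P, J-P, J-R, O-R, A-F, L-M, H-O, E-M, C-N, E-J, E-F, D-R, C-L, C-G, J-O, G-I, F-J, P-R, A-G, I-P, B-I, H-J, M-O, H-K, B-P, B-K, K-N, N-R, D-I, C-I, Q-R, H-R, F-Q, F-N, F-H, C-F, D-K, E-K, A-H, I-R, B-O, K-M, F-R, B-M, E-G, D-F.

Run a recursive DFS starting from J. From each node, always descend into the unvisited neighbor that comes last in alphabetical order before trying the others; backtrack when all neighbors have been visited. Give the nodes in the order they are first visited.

Visit J
J → R
R → Q
Q → F
F → N
N → K
K → M
M → O
O → H
H → A
A → G
G → I
I → P
P → D
P → B
I → C
C → L
G → E

J -> R -> Q -> F -> N -> K -> M -> O -> H -> A -> G -> I -> P -> D -> B -> C -> L -> E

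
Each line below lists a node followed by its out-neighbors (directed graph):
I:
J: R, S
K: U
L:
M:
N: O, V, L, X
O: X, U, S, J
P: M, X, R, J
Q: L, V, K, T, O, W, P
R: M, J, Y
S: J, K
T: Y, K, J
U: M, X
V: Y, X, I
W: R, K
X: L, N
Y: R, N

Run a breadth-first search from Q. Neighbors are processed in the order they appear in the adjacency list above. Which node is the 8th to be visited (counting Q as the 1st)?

P

Visit Q; enqueue L, V, K, T, O, W, P → queue [L, V, K, T, O, W, P]
Visit L → queue [V, K, T, O, W, P]
Visit V; enqueue Y, X, I → queue [K, T, O, W, P, Y, X, I]
Visit K; enqueue U → queue [T, O, W, P, Y, X, I, U]
Visit T; enqueue J → queue [O, W, P, Y, X, I, U, J]
Visit O; enqueue S → queue [W, P, Y, X, I, U, J, S]
Visit W; enqueue R → queue [P, Y, X, I, U, J, S, R]
Visit P; enqueue M → queue [Y, X, I, U, J, S, R, M]
Visit Y; enqueue N → queue [X, I, U, J, S, R, M, N]
Visit X → queue [I, U, J, S, R, M, N]
Visit I → queue [U, J, S, R, M, N]
Visit U → queue [J, S, R, M, N]
Visit J → queue [S, R, M, N]
Visit S → queue [R, M, N]
Visit R → queue [M, N]
Visit M → queue [N]
Visit N → queue []

Visit order: Q, L, V, K, T, O, W, P, Y, X, I, U, J, S, R, M, N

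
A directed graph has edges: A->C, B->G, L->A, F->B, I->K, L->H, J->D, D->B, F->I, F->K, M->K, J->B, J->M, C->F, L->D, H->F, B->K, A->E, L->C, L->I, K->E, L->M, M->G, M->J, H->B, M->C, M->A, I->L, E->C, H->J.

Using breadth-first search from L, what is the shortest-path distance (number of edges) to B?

Level 0: L
Level 1: A, C, D, H, I, M
Level 2: B, E, F, G, J, K
B first appears at level 2.

2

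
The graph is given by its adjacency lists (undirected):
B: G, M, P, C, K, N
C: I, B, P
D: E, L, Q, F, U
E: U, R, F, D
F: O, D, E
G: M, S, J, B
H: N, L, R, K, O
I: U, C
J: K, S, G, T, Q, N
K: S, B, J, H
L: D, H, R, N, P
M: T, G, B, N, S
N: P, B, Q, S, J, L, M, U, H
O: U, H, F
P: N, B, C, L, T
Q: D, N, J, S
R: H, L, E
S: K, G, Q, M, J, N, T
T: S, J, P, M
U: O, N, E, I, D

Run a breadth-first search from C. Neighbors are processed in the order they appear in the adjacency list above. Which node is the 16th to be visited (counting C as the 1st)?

Visit C; enqueue I, B, P → queue [I, B, P]
Visit I; enqueue U → queue [B, P, U]
Visit B; enqueue G, M, K, N → queue [P, U, G, M, K, N]
Visit P; enqueue L, T → queue [U, G, M, K, N, L, T]
Visit U; enqueue O, E, D → queue [G, M, K, N, L, T, O, E, D]
Visit G; enqueue S, J → queue [M, K, N, L, T, O, E, D, S, J]
Visit M → queue [K, N, L, T, O, E, D, S, J]
Visit K; enqueue H → queue [N, L, T, O, E, D, S, J, H]
Visit N; enqueue Q → queue [L, T, O, E, D, S, J, H, Q]
Visit L; enqueue R → queue [T, O, E, D, S, J, H, Q, R]
Visit T → queue [O, E, D, S, J, H, Q, R]
Visit O; enqueue F → queue [E, D, S, J, H, Q, R, F]
Visit E → queue [D, S, J, H, Q, R, F]
Visit D → queue [S, J, H, Q, R, F]
Visit S → queue [J, H, Q, R, F]
Visit J → queue [H, Q, R, F]
Visit H → queue [Q, R, F]
Visit Q → queue [R, F]
Visit R → queue [F]
Visit F → queue []

Visit order: C, I, B, P, U, G, M, K, N, L, T, O, E, D, S, J, H, Q, R, F

J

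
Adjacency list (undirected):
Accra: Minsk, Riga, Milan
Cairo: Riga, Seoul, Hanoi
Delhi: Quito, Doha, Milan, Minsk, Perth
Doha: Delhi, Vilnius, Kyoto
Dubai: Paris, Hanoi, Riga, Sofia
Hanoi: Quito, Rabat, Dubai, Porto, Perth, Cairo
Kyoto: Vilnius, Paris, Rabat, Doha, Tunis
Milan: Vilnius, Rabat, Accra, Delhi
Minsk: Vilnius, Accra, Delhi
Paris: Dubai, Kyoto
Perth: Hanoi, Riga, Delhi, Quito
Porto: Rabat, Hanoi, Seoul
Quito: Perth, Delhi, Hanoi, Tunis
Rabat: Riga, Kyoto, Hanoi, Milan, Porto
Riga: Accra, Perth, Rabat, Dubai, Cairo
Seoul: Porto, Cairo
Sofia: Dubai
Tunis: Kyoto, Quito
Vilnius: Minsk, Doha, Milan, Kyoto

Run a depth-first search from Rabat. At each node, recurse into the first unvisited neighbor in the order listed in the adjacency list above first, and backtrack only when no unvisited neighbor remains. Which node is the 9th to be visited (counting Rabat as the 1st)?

Perth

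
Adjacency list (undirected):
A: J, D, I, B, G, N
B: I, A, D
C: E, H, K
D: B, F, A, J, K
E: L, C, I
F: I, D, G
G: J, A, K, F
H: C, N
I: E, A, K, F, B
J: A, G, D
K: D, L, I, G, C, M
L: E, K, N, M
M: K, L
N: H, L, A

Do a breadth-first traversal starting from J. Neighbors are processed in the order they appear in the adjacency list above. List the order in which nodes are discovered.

J, A, G, D, I, B, N, K, F, E, H, L, C, M

Visit J; enqueue A, G, D → queue [A, G, D]
Visit A; enqueue I, B, N → queue [G, D, I, B, N]
Visit G; enqueue K, F → queue [D, I, B, N, K, F]
Visit D → queue [I, B, N, K, F]
Visit I; enqueue E → queue [B, N, K, F, E]
Visit B → queue [N, K, F, E]
Visit N; enqueue H, L → queue [K, F, E, H, L]
Visit K; enqueue C, M → queue [F, E, H, L, C, M]
Visit F → queue [E, H, L, C, M]
Visit E → queue [H, L, C, M]
Visit H → queue [L, C, M]
Visit L → queue [C, M]
Visit C → queue [M]
Visit M → queue []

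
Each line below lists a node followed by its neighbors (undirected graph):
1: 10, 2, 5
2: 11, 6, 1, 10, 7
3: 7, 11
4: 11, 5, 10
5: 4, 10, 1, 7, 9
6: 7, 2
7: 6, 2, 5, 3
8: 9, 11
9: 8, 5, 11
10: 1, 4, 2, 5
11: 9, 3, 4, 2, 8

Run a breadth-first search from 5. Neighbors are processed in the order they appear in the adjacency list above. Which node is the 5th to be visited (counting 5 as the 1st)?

7

Visit 5; enqueue 4, 10, 1, 7, 9 → queue [4, 10, 1, 7, 9]
Visit 4; enqueue 11 → queue [10, 1, 7, 9, 11]
Visit 10; enqueue 2 → queue [1, 7, 9, 11, 2]
Visit 1 → queue [7, 9, 11, 2]
Visit 7; enqueue 6, 3 → queue [9, 11, 2, 6, 3]
Visit 9; enqueue 8 → queue [11, 2, 6, 3, 8]
Visit 11 → queue [2, 6, 3, 8]
Visit 2 → queue [6, 3, 8]
Visit 6 → queue [3, 8]
Visit 3 → queue [8]
Visit 8 → queue []

Visit order: 5, 4, 10, 1, 7, 9, 11, 2, 6, 3, 8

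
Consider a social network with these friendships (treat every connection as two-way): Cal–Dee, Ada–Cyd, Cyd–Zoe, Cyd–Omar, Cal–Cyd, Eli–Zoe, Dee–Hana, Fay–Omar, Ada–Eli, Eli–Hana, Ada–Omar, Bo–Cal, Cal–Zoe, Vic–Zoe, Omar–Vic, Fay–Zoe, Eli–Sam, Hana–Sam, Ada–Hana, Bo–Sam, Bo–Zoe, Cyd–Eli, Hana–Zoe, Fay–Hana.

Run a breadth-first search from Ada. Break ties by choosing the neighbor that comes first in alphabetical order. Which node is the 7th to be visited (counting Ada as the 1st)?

Zoe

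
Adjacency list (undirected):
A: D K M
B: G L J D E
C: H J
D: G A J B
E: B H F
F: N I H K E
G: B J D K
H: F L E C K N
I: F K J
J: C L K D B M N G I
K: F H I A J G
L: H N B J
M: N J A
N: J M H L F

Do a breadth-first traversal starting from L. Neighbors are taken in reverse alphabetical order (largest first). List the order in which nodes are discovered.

L -> N -> J -> H -> B -> M -> F -> K -> I -> G -> D -> C -> E -> A

Visit L; enqueue N, J, H, B → queue [N, J, H, B]
Visit N; enqueue M, F → queue [J, H, B, M, F]
Visit J; enqueue K, I, G, D, C → queue [H, B, M, F, K, I, G, D, C]
Visit H; enqueue E → queue [B, M, F, K, I, G, D, C, E]
Visit B → queue [M, F, K, I, G, D, C, E]
Visit M; enqueue A → queue [F, K, I, G, D, C, E, A]
Visit F → queue [K, I, G, D, C, E, A]
Visit K → queue [I, G, D, C, E, A]
Visit I → queue [G, D, C, E, A]
Visit G → queue [D, C, E, A]
Visit D → queue [C, E, A]
Visit C → queue [E, A]
Visit E → queue [A]
Visit A → queue []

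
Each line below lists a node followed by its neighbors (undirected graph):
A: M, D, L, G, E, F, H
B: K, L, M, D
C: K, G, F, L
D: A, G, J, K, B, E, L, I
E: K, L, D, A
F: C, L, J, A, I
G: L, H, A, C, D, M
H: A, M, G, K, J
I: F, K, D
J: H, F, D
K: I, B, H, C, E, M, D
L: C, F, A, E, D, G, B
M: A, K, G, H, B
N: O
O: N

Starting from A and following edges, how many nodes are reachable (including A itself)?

13

BFS from A visits: A, M, L, H, G, F, E, D, K, B, C, J, I
Reachable nodes: 13 of 15 total.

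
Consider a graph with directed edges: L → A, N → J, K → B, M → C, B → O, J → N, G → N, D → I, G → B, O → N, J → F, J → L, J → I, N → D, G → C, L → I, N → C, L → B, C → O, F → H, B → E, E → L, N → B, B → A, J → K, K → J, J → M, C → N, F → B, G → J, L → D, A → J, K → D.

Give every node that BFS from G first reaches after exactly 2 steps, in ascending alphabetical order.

Level 0: G
Level 1: B, C, J, N
Level 2: A, D, E, F, I, K, L, M, O
Level 3: H

A, D, E, F, I, K, L, M, O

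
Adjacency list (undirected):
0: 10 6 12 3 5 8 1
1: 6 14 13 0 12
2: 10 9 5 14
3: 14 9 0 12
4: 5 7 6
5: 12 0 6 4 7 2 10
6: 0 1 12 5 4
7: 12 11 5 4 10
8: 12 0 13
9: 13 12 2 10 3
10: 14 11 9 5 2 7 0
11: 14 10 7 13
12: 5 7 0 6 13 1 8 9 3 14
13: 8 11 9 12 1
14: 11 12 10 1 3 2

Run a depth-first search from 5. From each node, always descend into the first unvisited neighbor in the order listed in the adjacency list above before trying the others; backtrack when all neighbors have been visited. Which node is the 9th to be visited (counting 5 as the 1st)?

Visit 5
5 → 12
12 → 7
7 → 11
11 → 14
14 → 10
10 → 9
9 → 13
13 → 8
8 → 0
0 → 6
6 → 1
6 → 4
0 → 3
9 → 2

Visit order: 5, 12, 7, 11, 14, 10, 9, 13, 8, 0, 6, 1, 4, 3, 2

8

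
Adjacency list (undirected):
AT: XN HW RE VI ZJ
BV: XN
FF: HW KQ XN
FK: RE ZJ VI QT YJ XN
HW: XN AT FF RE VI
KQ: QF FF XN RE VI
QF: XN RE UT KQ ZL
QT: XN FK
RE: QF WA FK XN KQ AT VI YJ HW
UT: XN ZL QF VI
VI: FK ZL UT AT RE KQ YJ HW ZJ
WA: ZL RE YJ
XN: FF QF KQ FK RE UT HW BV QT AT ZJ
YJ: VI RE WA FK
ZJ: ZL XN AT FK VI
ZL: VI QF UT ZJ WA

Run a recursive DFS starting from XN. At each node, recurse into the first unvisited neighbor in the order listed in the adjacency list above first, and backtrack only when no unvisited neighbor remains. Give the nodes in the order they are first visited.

XN, FF, HW, AT, RE, QF, UT, ZL, VI, FK, ZJ, QT, YJ, WA, KQ, BV

Visit XN
XN → FF
FF → HW
HW → AT
AT → RE
RE → QF
QF → UT
UT → ZL
ZL → VI
VI → FK
FK → ZJ
FK → QT
FK → YJ
YJ → WA
VI → KQ
XN → BV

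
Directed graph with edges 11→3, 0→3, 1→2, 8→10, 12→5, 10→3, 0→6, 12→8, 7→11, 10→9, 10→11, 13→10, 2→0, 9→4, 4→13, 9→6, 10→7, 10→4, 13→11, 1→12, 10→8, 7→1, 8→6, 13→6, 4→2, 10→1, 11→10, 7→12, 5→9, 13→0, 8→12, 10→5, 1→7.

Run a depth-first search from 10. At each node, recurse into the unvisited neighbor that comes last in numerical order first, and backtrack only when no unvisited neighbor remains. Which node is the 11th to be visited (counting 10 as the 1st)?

12

Visit 10
10 → 11
11 → 3
10 → 9
9 → 6
9 → 4
4 → 13
13 → 0
4 → 2
10 → 8
8 → 12
12 → 5
10 → 7
7 → 1

Visit order: 10, 11, 3, 9, 6, 4, 13, 0, 2, 8, 12, 5, 7, 1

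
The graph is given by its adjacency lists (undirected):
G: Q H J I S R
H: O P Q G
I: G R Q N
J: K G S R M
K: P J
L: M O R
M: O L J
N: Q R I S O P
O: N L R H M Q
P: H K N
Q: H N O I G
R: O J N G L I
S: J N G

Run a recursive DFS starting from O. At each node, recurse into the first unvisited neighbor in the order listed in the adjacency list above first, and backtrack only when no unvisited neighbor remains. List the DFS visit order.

O, N, Q, H, P, K, J, G, I, R, L, M, S

Visit O
O → N
N → Q
Q → H
H → P
P → K
K → J
J → G
G → I
I → R
R → L
L → M
G → S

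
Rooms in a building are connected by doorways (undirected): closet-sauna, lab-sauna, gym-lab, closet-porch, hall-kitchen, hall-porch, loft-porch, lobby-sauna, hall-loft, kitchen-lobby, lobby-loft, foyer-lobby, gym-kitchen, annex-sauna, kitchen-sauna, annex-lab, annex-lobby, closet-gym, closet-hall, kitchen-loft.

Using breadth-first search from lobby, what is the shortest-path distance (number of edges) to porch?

2

Level 0: lobby
Level 1: annex, foyer, kitchen, loft, sauna
Level 2: closet, gym, hall, lab, porch
porch first appears at level 2.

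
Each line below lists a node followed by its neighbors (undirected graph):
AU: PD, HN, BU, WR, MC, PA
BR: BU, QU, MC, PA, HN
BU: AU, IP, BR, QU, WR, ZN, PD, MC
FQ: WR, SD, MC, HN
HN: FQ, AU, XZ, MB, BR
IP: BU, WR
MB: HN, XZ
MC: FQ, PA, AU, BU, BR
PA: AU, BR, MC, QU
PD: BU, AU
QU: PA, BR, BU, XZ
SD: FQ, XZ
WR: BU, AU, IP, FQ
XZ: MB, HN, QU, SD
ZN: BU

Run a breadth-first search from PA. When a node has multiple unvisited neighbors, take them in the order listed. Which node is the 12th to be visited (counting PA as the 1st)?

MB

Visit PA; enqueue AU, BR, MC, QU → queue [AU, BR, MC, QU]
Visit AU; enqueue PD, HN, BU, WR → queue [BR, MC, QU, PD, HN, BU, WR]
Visit BR → queue [MC, QU, PD, HN, BU, WR]
Visit MC; enqueue FQ → queue [QU, PD, HN, BU, WR, FQ]
Visit QU; enqueue XZ → queue [PD, HN, BU, WR, FQ, XZ]
Visit PD → queue [HN, BU, WR, FQ, XZ]
Visit HN; enqueue MB → queue [BU, WR, FQ, XZ, MB]
Visit BU; enqueue IP, ZN → queue [WR, FQ, XZ, MB, IP, ZN]
Visit WR → queue [FQ, XZ, MB, IP, ZN]
Visit FQ; enqueue SD → queue [XZ, MB, IP, ZN, SD]
Visit XZ → queue [MB, IP, ZN, SD]
Visit MB → queue [IP, ZN, SD]
Visit IP → queue [ZN, SD]
Visit ZN → queue [SD]
Visit SD → queue []

Visit order: PA, AU, BR, MC, QU, PD, HN, BU, WR, FQ, XZ, MB, IP, ZN, SD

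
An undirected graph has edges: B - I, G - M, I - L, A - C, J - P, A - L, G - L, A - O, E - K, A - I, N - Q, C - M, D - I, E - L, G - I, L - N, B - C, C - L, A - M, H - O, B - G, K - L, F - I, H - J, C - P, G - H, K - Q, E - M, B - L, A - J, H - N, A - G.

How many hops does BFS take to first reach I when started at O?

Level 0: O
Level 1: A, H
Level 2: C, G, I, J, L, M, N
Level 3: B, D, E, F, K, P, Q
I first appears at level 2.

2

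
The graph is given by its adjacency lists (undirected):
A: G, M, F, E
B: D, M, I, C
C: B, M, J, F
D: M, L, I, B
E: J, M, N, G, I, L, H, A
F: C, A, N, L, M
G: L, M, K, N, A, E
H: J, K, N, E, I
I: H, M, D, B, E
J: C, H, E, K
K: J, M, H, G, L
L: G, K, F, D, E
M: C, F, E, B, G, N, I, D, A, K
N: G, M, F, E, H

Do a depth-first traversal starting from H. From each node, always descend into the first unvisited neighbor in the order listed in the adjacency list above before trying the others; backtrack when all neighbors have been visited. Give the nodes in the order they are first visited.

Visit H
H → J
J → C
C → B
B → D
D → M
M → F
F → A
A → G
G → L
L → K
L → E
E → N
E → I

H, J, C, B, D, M, F, A, G, L, K, E, N, I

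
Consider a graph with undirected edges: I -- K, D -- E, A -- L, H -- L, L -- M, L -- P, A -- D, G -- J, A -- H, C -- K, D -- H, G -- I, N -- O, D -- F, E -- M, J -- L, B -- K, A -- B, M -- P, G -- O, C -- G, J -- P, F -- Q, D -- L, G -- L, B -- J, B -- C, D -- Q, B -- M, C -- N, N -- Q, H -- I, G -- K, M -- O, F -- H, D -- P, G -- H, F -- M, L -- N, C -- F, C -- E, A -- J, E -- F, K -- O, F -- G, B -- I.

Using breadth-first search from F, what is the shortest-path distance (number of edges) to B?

2

Level 0: F
Level 1: C, D, E, G, H, M, Q
Level 2: A, B, I, J, K, L, N, O, P
B first appears at level 2.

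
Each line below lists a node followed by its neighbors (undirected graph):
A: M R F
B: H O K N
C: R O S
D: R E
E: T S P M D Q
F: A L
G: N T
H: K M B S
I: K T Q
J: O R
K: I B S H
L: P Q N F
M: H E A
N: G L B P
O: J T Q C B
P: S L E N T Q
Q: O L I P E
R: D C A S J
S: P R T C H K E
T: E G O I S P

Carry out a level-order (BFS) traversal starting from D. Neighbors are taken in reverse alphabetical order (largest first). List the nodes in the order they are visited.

Visit D; enqueue R, E → queue [R, E]
Visit R; enqueue S, J, C, A → queue [E, S, J, C, A]
Visit E; enqueue T, Q, P, M → queue [S, J, C, A, T, Q, P, M]
Visit S; enqueue K, H → queue [J, C, A, T, Q, P, M, K, H]
Visit J; enqueue O → queue [C, A, T, Q, P, M, K, H, O]
Visit C → queue [A, T, Q, P, M, K, H, O]
Visit A; enqueue F → queue [T, Q, P, M, K, H, O, F]
Visit T; enqueue I, G → queue [Q, P, M, K, H, O, F, I, G]
Visit Q; enqueue L → queue [P, M, K, H, O, F, I, G, L]
Visit P; enqueue N → queue [M, K, H, O, F, I, G, L, N]
Visit M → queue [K, H, O, F, I, G, L, N]
Visit K; enqueue B → queue [H, O, F, I, G, L, N, B]
Visit H → queue [O, F, I, G, L, N, B]
Visit O → queue [F, I, G, L, N, B]
Visit F → queue [I, G, L, N, B]
Visit I → queue [G, L, N, B]
Visit G → queue [L, N, B]
Visit L → queue [N, B]
Visit N → queue [B]
Visit B → queue []

D, R, E, S, J, C, A, T, Q, P, M, K, H, O, F, I, G, L, N, B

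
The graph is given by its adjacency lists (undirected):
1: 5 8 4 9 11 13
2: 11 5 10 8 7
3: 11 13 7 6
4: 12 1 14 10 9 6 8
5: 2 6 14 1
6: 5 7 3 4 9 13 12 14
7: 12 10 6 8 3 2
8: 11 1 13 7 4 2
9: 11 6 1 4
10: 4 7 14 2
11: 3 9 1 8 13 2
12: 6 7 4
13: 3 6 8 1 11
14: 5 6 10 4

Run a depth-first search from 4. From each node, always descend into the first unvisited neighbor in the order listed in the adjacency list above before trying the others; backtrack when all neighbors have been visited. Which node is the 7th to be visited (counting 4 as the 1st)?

3

Visit 4
4 → 12
12 → 6
6 → 5
5 → 2
2 → 11
11 → 3
3 → 13
13 → 8
8 → 1
1 → 9
8 → 7
7 → 10
10 → 14

Visit order: 4, 12, 6, 5, 2, 11, 3, 13, 8, 1, 9, 7, 10, 14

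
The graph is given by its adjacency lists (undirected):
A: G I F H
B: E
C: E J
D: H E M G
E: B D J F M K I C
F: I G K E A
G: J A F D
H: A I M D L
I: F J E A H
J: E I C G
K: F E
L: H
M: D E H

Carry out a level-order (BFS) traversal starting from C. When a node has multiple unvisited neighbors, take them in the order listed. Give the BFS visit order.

C, E, J, B, D, F, M, K, I, G, H, A, L

Visit C; enqueue E, J → queue [E, J]
Visit E; enqueue B, D, F, M, K, I → queue [J, B, D, F, M, K, I]
Visit J; enqueue G → queue [B, D, F, M, K, I, G]
Visit B → queue [D, F, M, K, I, G]
Visit D; enqueue H → queue [F, M, K, I, G, H]
Visit F; enqueue A → queue [M, K, I, G, H, A]
Visit M → queue [K, I, G, H, A]
Visit K → queue [I, G, H, A]
Visit I → queue [G, H, A]
Visit G → queue [H, A]
Visit H; enqueue L → queue [A, L]
Visit A → queue [L]
Visit L → queue []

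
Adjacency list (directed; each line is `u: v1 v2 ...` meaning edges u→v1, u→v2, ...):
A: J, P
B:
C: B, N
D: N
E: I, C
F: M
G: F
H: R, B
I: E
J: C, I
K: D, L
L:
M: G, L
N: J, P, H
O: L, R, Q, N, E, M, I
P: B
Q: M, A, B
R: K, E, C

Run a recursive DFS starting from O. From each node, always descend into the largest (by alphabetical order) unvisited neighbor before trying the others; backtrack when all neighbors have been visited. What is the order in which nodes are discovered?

O -> R -> K -> L -> D -> N -> P -> B -> J -> I -> E -> C -> H -> Q -> M -> G -> F -> A

Visit O
O → R
R → K
K → L
K → D
D → N
N → P
P → B
N → J
J → I
I → E
E → C
N → H
O → Q
Q → M
M → G
G → F
Q → A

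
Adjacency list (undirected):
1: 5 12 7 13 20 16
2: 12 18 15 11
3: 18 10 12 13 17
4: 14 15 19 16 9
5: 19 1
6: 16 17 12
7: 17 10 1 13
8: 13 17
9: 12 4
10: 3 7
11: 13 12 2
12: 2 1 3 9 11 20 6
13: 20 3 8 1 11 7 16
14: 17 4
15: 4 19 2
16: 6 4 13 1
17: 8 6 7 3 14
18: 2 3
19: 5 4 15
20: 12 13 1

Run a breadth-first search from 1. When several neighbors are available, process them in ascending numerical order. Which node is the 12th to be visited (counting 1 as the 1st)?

3

Visit 1; enqueue 5, 7, 12, 13, 16, 20 → queue [5, 7, 12, 13, 16, 20]
Visit 5; enqueue 19 → queue [7, 12, 13, 16, 20, 19]
Visit 7; enqueue 10, 17 → queue [12, 13, 16, 20, 19, 10, 17]
Visit 12; enqueue 2, 3, 6, 9, 11 → queue [13, 16, 20, 19, 10, 17, 2, 3, 6, 9, 11]
Visit 13; enqueue 8 → queue [16, 20, 19, 10, 17, 2, 3, 6, 9, 11, 8]
Visit 16; enqueue 4 → queue [20, 19, 10, 17, 2, 3, 6, 9, 11, 8, 4]
Visit 20 → queue [19, 10, 17, 2, 3, 6, 9, 11, 8, 4]
Visit 19; enqueue 15 → queue [10, 17, 2, 3, 6, 9, 11, 8, 4, 15]
Visit 10 → queue [17, 2, 3, 6, 9, 11, 8, 4, 15]
Visit 17; enqueue 14 → queue [2, 3, 6, 9, 11, 8, 4, 15, 14]
Visit 2; enqueue 18 → queue [3, 6, 9, 11, 8, 4, 15, 14, 18]
Visit 3 → queue [6, 9, 11, 8, 4, 15, 14, 18]
Visit 6 → queue [9, 11, 8, 4, 15, 14, 18]
Visit 9 → queue [11, 8, 4, 15, 14, 18]
Visit 11 → queue [8, 4, 15, 14, 18]
Visit 8 → queue [4, 15, 14, 18]
Visit 4 → queue [15, 14, 18]
Visit 15 → queue [14, 18]
Visit 14 → queue [18]
Visit 18 → queue []

Visit order: 1, 5, 7, 12, 13, 16, 20, 19, 10, 17, 2, 3, 6, 9, 11, 8, 4, 15, 14, 18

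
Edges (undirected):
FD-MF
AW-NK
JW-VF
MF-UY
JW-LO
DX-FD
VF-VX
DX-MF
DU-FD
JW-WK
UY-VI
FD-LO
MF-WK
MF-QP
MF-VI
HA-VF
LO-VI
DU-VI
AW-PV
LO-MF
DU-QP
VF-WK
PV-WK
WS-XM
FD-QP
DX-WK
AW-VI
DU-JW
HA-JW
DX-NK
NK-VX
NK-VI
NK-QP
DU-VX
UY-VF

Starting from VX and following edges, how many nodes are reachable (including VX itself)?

16

BFS from VX visits: VX, DU, NK, VF, FD, JW, QP, VI, AW, DX, HA, UY, WK, LO, MF, PV
Reachable nodes: 16 of 18 total.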